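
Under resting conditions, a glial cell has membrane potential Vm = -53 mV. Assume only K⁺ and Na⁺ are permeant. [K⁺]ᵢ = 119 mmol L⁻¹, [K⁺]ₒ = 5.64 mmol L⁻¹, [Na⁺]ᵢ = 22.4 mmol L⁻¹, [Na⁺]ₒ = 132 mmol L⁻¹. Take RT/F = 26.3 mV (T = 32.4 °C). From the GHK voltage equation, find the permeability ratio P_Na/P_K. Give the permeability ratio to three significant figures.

0.0792

Let α = P_Na/P_K. GHK: Vm = 26.3·ln[(Kₒ + α·Naₒ)/(Kᵢ + α·Naᵢ)].
e^(Vm/26.3) = e^(-53.0/26.3) = 0.13329
So 0.13329·(Kᵢ + α·Naᵢ) = Kₒ + α·Naₒ → α = (0.13329·119.0 − 5.64) / (132.0 − 0.13329·22.4)
α = (15.86 − 5.64) / (132.0 − 2.986) = 10.22/129 = 0.07923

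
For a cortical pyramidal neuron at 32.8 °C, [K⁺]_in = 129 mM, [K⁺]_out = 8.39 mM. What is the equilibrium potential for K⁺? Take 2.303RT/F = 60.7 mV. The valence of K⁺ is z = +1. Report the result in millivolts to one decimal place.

-72.0 mV

E = (60.7/z) · log₁₀([K⁺]_out/[K⁺]_in) with z = +1.
= (60.7/1) · log₁₀(8.39/129) = 60.70 · log₁₀(0.06504)
= 60.70 · (-1.1868) = -72.04 mV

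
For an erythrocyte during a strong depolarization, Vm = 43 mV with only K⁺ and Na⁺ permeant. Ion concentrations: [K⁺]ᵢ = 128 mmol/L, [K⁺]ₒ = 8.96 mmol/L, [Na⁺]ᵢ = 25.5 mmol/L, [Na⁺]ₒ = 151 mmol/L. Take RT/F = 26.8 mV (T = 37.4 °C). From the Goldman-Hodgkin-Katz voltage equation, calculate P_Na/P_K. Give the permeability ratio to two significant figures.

26

Let α = P_Na/P_K. GHK: Vm = 26.8·ln[(Kₒ + α·Naₒ)/(Kᵢ + α·Naᵢ)].
e^(Vm/26.8) = e^(43.0/26.8) = 4.9753
So 4.9753·(Kᵢ + α·Naᵢ) = Kₒ + α·Naₒ → α = (4.9753·128.0 − 8.96) / (151.0 − 4.9753·25.5)
α = (636.8 − 8.96) / (151.0 − 126.9) = 627.9/24.13 = 26.02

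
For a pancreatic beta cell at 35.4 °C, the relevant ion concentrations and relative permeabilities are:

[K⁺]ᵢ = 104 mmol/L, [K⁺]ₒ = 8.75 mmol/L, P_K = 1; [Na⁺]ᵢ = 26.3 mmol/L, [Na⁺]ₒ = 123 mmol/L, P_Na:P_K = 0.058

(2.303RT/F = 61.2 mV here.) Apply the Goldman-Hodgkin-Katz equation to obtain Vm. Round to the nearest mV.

-50 mV

Vm = 61.2 · log₁₀[(Σ P·[cation]ₒ + Σ P·[anion]ᵢ) / (Σ P·[cation]ᵢ + Σ P·[anion]ₒ)]
Numerator = 1×8.75 + 0.058×123 = 15.88
Denominator = 1×104 + 0.058×26.3 = 105.5
Vm = 61.2 · log₁₀(0.15052) = 61.2 × (-0.8224) = -50.33 mV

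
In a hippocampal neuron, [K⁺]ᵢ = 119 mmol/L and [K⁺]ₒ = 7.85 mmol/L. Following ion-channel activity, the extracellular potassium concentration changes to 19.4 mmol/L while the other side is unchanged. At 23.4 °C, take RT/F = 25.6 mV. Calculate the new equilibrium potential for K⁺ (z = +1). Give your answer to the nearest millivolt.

After the shift: [K⁺]_out = 19.4, [K⁺]_in = 119 mmol/L.
E_new = (25.6/1)·ln(19.4/119) = 25.60 · (-1.8139) = -46.43 mV

-46 mV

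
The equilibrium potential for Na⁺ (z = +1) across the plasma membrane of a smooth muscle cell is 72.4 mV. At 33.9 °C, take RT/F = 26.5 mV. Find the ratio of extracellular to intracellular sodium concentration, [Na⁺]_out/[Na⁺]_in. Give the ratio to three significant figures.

15.4

ln([out]/[in]) = E·z/(26.5) = 72.4 × 1 / 26.5 = 2.7321
[out]/[in] = e^(2.7321) = 15.36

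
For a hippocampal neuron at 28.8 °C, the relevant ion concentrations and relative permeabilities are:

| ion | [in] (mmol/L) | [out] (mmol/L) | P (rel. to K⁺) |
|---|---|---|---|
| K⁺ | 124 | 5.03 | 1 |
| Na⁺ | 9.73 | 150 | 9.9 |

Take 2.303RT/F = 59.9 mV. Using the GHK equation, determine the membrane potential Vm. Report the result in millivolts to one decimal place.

49.7 mV

Vm = 59.9 · log₁₀[(Σ P·[cation]ₒ + Σ P·[anion]ᵢ) / (Σ P·[cation]ᵢ + Σ P·[anion]ₒ)]
Numerator = 1×5.03 + 9.9×150 = 1490
Denominator = 1×124 + 9.9×9.73 = 220.3
Vm = 59.9 · log₁₀(6.7628) = 59.9 × (0.8301) = 49.72 mV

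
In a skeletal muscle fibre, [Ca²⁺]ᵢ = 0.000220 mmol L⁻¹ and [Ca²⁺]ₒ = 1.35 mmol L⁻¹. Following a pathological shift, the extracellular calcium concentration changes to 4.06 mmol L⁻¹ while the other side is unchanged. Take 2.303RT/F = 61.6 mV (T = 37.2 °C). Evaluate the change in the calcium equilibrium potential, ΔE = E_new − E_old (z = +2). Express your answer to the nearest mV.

15 mV

E_old = (61.6/2)·log₁₀(1.35/0.000220) = 116.67 mV
E_new = (61.6/2)·log₁₀(4.06/0.000220) = 131.40 mV
ΔE = 131.40 − (116.67) = 14.73 mV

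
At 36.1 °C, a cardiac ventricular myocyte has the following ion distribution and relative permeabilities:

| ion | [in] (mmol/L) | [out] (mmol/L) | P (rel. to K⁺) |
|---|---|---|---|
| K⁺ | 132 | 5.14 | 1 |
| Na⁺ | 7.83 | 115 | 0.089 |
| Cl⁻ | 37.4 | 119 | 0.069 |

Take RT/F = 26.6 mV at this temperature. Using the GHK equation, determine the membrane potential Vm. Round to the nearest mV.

Vm = 26.6 · ln[(Σ P·[cation]ₒ + Σ P·[anion]ᵢ) / (Σ P·[cation]ᵢ + Σ P·[anion]ₒ)]
Numerator = 1×5.14 + 0.089×115 + 0.069×37.4 = 17.96
Denominator = 1×132 + 0.089×7.83 + 0.069×119 = 140.9
Vm = 26.6 · ln(0.12743) = 26.6 × (-2.0602) = -54.80 mV

-55 mV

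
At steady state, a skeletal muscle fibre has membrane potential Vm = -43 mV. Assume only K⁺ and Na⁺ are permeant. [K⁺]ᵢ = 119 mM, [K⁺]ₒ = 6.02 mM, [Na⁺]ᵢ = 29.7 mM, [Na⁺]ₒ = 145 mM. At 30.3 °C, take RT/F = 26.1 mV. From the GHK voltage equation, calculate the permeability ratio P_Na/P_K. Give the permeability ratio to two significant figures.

0.12

Let α = P_Na/P_K. GHK: Vm = 26.1·ln[(Kₒ + α·Naₒ)/(Kᵢ + α·Naᵢ)].
e^(Vm/26.1) = e^(-43.0/26.1) = 0.19253
So 0.19253·(Kᵢ + α·Naᵢ) = Kₒ + α·Naₒ → α = (0.19253·119.0 − 6.02) / (145.0 − 0.19253·29.7)
α = (22.91 − 6.02) / (145.0 − 5.718) = 16.89/139.3 = 0.1213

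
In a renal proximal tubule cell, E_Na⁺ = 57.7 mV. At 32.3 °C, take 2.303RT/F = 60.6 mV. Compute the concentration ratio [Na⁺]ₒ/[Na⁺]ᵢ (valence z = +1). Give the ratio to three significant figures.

log₁₀([out]/[in]) = E·z/(60.6) = 57.7 × 1 / 60.6 = 0.9521
[out]/[in] = 10^(0.9521) = 8.957

8.96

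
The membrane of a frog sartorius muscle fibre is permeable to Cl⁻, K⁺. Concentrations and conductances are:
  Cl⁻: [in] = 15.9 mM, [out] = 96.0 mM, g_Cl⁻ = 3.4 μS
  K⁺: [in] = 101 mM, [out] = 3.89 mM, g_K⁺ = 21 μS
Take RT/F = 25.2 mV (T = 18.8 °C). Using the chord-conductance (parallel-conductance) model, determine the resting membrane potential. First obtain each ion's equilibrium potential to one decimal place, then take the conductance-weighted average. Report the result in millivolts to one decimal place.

E_Cl⁻ = (25.2/-1)·ln(96.0/15.9) = -45.3 mV
E_K⁺ = (25.2/1)·ln(3.89/101) = -82.1 mV
Vm = (Σ gᵢEᵢ)/(Σ gᵢ) = (3.4·-45.3 + 21·-82.1) / (3.4 + 21)
= -1878.12 / 24.4 = -76.97 mV

-77.0 mV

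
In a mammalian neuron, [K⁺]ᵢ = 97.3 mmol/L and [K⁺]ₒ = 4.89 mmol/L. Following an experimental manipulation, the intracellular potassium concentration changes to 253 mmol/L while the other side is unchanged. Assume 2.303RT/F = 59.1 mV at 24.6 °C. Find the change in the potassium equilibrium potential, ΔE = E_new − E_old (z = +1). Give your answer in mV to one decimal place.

E_old = (59.1/1)·log₁₀(4.89/97.3) = -76.76 mV
E_new = (59.1/1)·log₁₀(4.89/253) = -101.29 mV
ΔE = -101.29 − (-76.76) = -24.53 mV

-24.5 mV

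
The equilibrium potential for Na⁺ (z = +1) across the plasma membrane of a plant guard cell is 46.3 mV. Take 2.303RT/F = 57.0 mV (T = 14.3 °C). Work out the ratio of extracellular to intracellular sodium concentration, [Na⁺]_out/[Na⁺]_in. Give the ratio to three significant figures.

6.49

log₁₀([out]/[in]) = E·z/(57.0) = 46.3 × 1 / 57.0 = 0.8123
[out]/[in] = 10^(0.8123) = 6.491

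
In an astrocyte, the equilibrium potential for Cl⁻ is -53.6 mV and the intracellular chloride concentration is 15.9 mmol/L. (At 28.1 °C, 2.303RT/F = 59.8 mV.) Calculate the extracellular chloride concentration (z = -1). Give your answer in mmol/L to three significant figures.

Nernst: E = (59.8/-1) · log₁₀([out]/[in]), so log₁₀([out]/[in]) = -53.6 × -1 / 59.8 = 0.8963.
[out]/[in] = 10^(0.8963) = 7.876.
[out] = 7.876 × 15.9 = 125.2 mmol/L.

125 mmol/L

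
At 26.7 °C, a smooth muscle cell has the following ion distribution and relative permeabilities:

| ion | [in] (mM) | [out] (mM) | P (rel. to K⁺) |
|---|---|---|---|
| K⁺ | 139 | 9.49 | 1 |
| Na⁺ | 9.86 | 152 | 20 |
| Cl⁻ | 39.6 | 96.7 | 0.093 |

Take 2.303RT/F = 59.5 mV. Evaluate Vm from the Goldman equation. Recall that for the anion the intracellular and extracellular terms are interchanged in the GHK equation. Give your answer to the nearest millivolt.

56 mV

Vm = 59.5 · log₁₀[(Σ P·[cation]ₒ + Σ P·[anion]ᵢ) / (Σ P·[cation]ᵢ + Σ P·[anion]ₒ)]
Numerator = 1×9.49 + 20×152 + 0.093×39.6 = 3053
Denominator = 1×139 + 20×9.86 + 0.093×96.7 = 345.2
Vm = 59.5 · log₁₀(8.8448) = 59.5 × (0.9467) = 56.33 mV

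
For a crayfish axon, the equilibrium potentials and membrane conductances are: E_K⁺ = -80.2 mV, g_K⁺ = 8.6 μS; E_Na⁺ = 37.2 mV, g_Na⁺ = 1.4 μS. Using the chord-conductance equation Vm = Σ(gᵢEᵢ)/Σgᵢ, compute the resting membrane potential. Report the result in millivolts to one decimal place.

Σ gᵢEᵢ = 8.6·(-80.2) + 1.4·(37.2) = -637.64
Σ gᵢ = 8.6 + 1.4 = 10
Vm = -637.64 / 10 = -63.76 mV

-63.8 mV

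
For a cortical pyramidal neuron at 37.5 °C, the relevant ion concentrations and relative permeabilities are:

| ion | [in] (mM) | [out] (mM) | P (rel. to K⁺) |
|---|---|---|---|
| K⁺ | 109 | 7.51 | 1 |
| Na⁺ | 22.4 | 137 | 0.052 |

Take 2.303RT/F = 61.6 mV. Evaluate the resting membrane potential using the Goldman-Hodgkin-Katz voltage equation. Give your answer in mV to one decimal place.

Vm = 61.6 · log₁₀[(Σ P·[cation]ₒ + Σ P·[anion]ᵢ) / (Σ P·[cation]ᵢ + Σ P·[anion]ₒ)]
Numerator = 1×7.51 + 0.052×137 = 14.63
Denominator = 1×109 + 0.052×22.4 = 110.2
Vm = 61.6 · log₁₀(0.13284) = 61.6 × (-0.8767) = -54.00 mV

-54.0 mV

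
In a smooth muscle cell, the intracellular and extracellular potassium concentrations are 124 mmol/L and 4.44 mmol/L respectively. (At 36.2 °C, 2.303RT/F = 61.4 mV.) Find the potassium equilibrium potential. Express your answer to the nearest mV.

-89 mV

E = (61.4/z) · log₁₀([K⁺]_out/[K⁺]_in) with z = +1.
= (61.4/1) · log₁₀(4.44/124) = 61.40 · log₁₀(0.03581)
= 61.40 · (-1.4460) = -88.79 mV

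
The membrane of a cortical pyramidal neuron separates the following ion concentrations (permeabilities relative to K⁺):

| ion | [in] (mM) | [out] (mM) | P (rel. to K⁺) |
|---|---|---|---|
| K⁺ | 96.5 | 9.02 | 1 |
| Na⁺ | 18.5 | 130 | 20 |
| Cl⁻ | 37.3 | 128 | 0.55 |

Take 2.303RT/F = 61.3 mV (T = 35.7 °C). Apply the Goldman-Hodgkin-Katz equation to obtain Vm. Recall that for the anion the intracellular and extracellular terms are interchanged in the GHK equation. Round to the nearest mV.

42 mV

Vm = 61.3 · log₁₀[(Σ P·[cation]ₒ + Σ P·[anion]ᵢ) / (Σ P·[cation]ᵢ + Σ P·[anion]ₒ)]
Numerator = 1×9.02 + 20×130 + 0.55×37.3 = 2630
Denominator = 1×96.5 + 20×18.5 + 0.55×128 = 536.9
Vm = 61.3 · log₁₀(4.8976) = 61.3 × (0.6900) = 42.30 mV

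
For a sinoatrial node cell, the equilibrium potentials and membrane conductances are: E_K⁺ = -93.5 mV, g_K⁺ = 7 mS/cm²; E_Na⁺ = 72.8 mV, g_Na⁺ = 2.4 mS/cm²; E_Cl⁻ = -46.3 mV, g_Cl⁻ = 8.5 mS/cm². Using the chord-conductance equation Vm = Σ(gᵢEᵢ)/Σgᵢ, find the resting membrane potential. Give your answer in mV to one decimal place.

-48.8 mV

Σ gᵢEᵢ = 7·(-93.5) + 2.4·(72.8) + 8.5·(-46.3) = -873.33
Σ gᵢ = 7 + 2.4 + 8.5 = 17.9
Vm = -873.33 / 17.9 = -48.79 mV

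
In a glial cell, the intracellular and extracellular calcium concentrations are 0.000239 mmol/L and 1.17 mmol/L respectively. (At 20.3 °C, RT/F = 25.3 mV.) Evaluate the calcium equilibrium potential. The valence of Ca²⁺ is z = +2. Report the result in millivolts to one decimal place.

E = (25.3/z) · ln([Ca²⁺]_out/[Ca²⁺]_in) with z = +2.
= (25.3/2) · ln(1.17/0.000239) = 12.65 · ln(4895)
= 12.65 · (8.4961) = 107.48 mV

107.5 mV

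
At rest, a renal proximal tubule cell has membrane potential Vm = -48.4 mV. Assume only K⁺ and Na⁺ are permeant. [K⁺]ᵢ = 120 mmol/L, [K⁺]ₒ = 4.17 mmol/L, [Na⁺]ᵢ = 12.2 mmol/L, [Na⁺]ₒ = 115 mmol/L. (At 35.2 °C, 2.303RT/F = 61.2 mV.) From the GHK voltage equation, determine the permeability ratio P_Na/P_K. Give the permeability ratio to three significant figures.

0.135

Let α = P_Na/P_K. GHK: Vm = 61.2·log₁₀[(Kₒ + α·Naₒ)/(Kᵢ + α·Naᵢ)].
10^(Vm/61.2) = 10^(-48.4/61.2) = 0.16186
So 0.16186·(Kᵢ + α·Naᵢ) = Kₒ + α·Naₒ → α = (0.16186·120.0 − 4.17) / (115.0 − 0.16186·12.2)
α = (19.42 − 4.17) / (115.0 − 1.975) = 15.25/113 = 0.135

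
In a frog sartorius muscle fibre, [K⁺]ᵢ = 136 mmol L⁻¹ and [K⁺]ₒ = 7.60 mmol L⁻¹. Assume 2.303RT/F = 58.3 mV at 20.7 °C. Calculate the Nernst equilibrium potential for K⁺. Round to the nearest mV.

E = (58.3/z) · log₁₀([K⁺]_out/[K⁺]_in) with z = +1.
= (58.3/1) · log₁₀(7.60/136) = 58.30 · log₁₀(0.05588)
= 58.30 · (-1.2527) = -73.03 mV

-73 mV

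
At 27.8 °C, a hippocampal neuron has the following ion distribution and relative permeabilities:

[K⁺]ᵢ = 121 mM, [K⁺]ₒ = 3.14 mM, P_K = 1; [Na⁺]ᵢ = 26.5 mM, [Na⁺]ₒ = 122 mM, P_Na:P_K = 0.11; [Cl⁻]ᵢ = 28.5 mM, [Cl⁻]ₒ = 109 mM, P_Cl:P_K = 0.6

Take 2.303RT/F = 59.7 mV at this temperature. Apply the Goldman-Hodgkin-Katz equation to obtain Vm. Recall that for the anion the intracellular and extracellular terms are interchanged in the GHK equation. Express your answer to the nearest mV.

-45 mV

Vm = 59.7 · log₁₀[(Σ P·[cation]ₒ + Σ P·[anion]ᵢ) / (Σ P·[cation]ᵢ + Σ P·[anion]ₒ)]
Numerator = 1×3.14 + 0.11×122 + 0.6×28.5 = 33.66
Denominator = 1×121 + 0.11×26.5 + 0.6×109 = 189.3
Vm = 59.7 · log₁₀(0.1778) = 59.7 × (-0.7501) = -44.78 mV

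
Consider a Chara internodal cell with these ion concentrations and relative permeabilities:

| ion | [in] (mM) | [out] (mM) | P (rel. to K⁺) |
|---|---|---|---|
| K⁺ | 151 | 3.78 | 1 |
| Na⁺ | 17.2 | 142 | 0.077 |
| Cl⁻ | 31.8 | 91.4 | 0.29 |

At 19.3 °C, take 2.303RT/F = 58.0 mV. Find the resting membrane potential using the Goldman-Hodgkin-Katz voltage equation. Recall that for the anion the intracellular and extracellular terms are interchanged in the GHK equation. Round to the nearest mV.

-51 mV

Vm = 58.0 · log₁₀[(Σ P·[cation]ₒ + Σ P·[anion]ᵢ) / (Σ P·[cation]ᵢ + Σ P·[anion]ₒ)]
Numerator = 1×3.78 + 0.077×142 + 0.29×31.8 = 23.94
Denominator = 1×151 + 0.077×17.2 + 0.29×91.4 = 178.8
Vm = 58.0 · log₁₀(0.13385) = 58.0 × (-0.8734) = -50.66 mV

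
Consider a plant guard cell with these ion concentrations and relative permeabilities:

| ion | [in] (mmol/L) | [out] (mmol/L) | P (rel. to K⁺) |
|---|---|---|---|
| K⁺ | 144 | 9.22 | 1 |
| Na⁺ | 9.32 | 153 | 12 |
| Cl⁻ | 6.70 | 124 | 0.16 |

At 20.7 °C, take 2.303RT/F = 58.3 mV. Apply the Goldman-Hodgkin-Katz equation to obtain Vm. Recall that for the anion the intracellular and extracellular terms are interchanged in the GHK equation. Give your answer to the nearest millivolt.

48 mV

Vm = 58.3 · log₁₀[(Σ P·[cation]ₒ + Σ P·[anion]ᵢ) / (Σ P·[cation]ᵢ + Σ P·[anion]ₒ)]
Numerator = 1×9.22 + 12×153 + 0.16×6.70 = 1846
Denominator = 1×144 + 12×9.32 + 0.16×124 = 275.7
Vm = 58.3 · log₁₀(6.6972) = 58.3 × (0.8259) = 48.15 mV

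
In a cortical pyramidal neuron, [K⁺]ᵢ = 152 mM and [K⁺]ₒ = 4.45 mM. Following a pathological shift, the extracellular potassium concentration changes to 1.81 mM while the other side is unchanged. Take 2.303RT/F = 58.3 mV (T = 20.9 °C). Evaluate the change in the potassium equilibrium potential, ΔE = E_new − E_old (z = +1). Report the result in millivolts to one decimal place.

E_old = (58.3/1)·log₁₀(4.45/152) = -89.40 mV
E_new = (58.3/1)·log₁₀(1.81/152) = -112.18 mV
ΔE = -112.18 − (-89.40) = -22.78 mV

-22.8 mV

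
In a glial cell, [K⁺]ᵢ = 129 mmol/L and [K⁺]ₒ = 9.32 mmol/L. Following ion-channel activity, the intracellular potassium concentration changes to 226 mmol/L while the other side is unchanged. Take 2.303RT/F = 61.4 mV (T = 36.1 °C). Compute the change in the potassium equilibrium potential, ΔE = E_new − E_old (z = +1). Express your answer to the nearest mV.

-15 mV

E_old = (61.4/1)·log₁₀(9.32/129) = -70.07 mV
E_new = (61.4/1)·log₁₀(9.32/226) = -85.02 mV
ΔE = -85.02 − (-70.07) = -14.95 mV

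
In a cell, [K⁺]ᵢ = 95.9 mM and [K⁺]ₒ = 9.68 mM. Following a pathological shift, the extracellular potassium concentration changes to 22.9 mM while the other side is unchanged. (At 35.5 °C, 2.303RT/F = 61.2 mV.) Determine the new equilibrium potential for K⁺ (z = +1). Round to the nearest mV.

-38 mV

After the shift: [K⁺]_out = 22.9, [K⁺]_in = 95.9 mM.
E_new = (61.2/1)·log₁₀(22.9/95.9) = 61.20 · (-0.6220) = -38.07 mV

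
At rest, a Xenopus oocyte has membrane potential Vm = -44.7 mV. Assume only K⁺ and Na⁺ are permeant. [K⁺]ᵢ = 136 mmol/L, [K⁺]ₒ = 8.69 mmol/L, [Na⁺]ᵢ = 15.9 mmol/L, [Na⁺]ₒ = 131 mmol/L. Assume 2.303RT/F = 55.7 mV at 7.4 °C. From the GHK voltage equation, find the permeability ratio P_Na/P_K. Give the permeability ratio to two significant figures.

0.099

Let α = P_Na/P_K. GHK: Vm = 55.7·log₁₀[(Kₒ + α·Naₒ)/(Kᵢ + α·Naᵢ)].
10^(Vm/55.7) = 10^(-44.7/55.7) = 0.15757
So 0.15757·(Kᵢ + α·Naᵢ) = Kₒ + α·Naₒ → α = (0.15757·136.0 − 8.69) / (131.0 − 0.15757·15.9)
α = (21.43 − 8.69) / (131.0 − 2.505) = 12.74/128.5 = 0.09915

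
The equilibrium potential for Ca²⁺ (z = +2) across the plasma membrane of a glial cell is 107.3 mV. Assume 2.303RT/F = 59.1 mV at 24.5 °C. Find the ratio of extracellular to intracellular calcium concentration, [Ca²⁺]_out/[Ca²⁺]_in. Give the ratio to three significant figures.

4280

log₁₀([out]/[in]) = E·z/(59.1) = 107.3 × 2 / 59.1 = 3.6311
[out]/[in] = 10^(3.6311) = 4277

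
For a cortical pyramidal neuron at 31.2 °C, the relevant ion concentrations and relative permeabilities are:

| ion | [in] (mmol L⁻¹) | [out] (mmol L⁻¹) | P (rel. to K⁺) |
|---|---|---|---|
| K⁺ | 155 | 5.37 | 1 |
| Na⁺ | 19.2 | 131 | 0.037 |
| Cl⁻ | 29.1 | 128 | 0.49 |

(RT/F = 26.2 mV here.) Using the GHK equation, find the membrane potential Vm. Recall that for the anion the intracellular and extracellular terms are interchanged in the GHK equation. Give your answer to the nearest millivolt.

Vm = 26.2 · ln[(Σ P·[cation]ₒ + Σ P·[anion]ᵢ) / (Σ P·[cation]ᵢ + Σ P·[anion]ₒ)]
Numerator = 1×5.37 + 0.037×131 + 0.49×29.1 = 24.48
Denominator = 1×155 + 0.037×19.2 + 0.49×128 = 218.4
Vm = 26.2 · ln(0.11205) = 26.2 × (-2.1888) = -57.35 mV

-57 mV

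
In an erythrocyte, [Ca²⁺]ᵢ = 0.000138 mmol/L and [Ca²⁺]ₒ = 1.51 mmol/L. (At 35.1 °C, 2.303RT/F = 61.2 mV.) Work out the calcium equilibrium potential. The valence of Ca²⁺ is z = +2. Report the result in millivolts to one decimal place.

123.6 mV

E = (61.2/z) · log₁₀([Ca²⁺]_out/[Ca²⁺]_in) with z = +2.
= (61.2/2) · log₁₀(1.51/0.000138) = 30.60 · log₁₀(1.094e+04)
= 30.60 · (4.0391) = 123.60 mV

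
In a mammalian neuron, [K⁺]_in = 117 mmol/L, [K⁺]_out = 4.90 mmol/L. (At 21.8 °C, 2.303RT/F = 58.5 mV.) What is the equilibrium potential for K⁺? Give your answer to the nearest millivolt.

-81 mV

E = (58.5/z) · log₁₀([K⁺]_out/[K⁺]_in) with z = +1.
= (58.5/1) · log₁₀(4.90/117) = 58.50 · log₁₀(0.04188)
= 58.50 · (-1.3780) = -80.61 mV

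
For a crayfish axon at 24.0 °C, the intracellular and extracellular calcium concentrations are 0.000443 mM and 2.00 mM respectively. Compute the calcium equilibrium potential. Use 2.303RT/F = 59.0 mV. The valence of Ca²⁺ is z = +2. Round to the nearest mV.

108 mV

E = (59.0/z) · log₁₀([Ca²⁺]_out/[Ca²⁺]_in) with z = +2.
= (59.0/2) · log₁₀(2.00/0.000443) = 29.50 · log₁₀(4515)
= 29.50 · (3.6546) = 107.81 mV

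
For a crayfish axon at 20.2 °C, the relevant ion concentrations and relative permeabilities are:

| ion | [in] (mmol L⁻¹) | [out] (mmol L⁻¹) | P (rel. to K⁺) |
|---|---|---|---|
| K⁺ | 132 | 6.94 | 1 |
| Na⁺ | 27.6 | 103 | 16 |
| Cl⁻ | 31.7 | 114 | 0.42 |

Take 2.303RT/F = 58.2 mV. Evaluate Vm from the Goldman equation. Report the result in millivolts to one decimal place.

Vm = 58.2 · log₁₀[(Σ P·[cation]ₒ + Σ P·[anion]ᵢ) / (Σ P·[cation]ᵢ + Σ P·[anion]ₒ)]
Numerator = 1×6.94 + 16×103 + 0.42×31.7 = 1668
Denominator = 1×132 + 16×27.6 + 0.42×114 = 621.5
Vm = 58.2 · log₁₀(2.6843) = 58.2 × (0.4288) = 24.96 mV

25.0 mV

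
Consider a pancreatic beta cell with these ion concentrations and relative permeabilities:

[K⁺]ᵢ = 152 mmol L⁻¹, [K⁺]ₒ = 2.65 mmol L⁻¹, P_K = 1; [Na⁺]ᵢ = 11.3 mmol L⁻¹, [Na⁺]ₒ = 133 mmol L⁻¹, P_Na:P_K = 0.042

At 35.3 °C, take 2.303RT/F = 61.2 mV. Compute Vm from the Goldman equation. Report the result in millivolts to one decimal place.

-77.6 mV

Vm = 61.2 · log₁₀[(Σ P·[cation]ₒ + Σ P·[anion]ᵢ) / (Σ P·[cation]ᵢ + Σ P·[anion]ₒ)]
Numerator = 1×2.65 + 0.042×133 = 8.236
Denominator = 1×152 + 0.042×11.3 = 152.5
Vm = 61.2 · log₁₀(0.054016) = 61.2 × (-1.2675) = -77.57 mV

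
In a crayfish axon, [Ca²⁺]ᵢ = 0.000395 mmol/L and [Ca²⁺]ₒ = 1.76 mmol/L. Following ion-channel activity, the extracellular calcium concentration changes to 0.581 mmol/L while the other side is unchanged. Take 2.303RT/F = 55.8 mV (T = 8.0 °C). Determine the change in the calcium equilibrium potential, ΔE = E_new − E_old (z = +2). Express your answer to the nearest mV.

-13 mV

E_old = (55.8/2)·log₁₀(1.76/0.000395) = 101.80 mV
E_new = (55.8/2)·log₁₀(0.581/0.000395) = 88.38 mV
ΔE = 88.38 − (101.80) = -13.43 mV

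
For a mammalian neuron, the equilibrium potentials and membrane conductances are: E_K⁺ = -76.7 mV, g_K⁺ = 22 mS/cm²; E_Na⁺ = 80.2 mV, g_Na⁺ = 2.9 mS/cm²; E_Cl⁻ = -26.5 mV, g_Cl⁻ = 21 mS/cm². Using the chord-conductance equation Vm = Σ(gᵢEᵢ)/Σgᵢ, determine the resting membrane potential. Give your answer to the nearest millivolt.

-44 mV

Σ gᵢEᵢ = 22·(-76.7) + 2.9·(80.2) + 21·(-26.5) = -2011.32
Σ gᵢ = 22 + 2.9 + 21 = 45.9
Vm = -2011.32 / 45.9 = -43.82 mV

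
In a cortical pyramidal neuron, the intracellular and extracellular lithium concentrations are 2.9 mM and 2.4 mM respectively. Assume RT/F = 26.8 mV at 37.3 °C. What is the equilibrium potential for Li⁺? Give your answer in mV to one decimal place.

E = (26.8/z) · ln([Li⁺]_out/[Li⁺]_in) with z = +1.
= (26.8/1) · ln(2.4/2.9) = 26.80 · ln(0.8276)
= 26.80 · (-0.1892) = -5.07 mV

-5.1 mV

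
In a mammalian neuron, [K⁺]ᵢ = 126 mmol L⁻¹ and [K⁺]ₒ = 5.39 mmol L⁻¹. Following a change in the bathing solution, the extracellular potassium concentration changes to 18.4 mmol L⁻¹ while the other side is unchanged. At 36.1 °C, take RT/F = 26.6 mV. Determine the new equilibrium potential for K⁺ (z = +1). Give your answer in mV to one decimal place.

-51.2 mV

After the shift: [K⁺]_out = 18.4, [K⁺]_in = 126 mmol L⁻¹.
E_new = (26.6/1)·ln(18.4/126) = 26.60 · (-1.9239) = -51.18 mV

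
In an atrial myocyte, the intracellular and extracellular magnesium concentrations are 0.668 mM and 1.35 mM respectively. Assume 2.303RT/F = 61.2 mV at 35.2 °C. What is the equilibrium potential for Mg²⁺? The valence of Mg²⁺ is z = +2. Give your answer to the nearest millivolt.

E = (61.2/z) · log₁₀([Mg²⁺]_out/[Mg²⁺]_in) with z = +2.
= (61.2/2) · log₁₀(1.35/0.668) = 30.60 · log₁₀(2.021)
= 30.60 · (0.3056) = 9.35 mV

9 mV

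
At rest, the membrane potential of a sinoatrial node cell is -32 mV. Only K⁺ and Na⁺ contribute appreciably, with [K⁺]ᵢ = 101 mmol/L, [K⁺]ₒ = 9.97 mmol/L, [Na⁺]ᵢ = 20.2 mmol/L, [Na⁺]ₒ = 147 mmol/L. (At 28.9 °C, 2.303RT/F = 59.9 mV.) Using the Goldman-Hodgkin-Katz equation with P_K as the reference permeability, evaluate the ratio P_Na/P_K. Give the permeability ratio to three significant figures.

0.139

Let α = P_Na/P_K. GHK: Vm = 59.9·log₁₀[(Kₒ + α·Naₒ)/(Kᵢ + α·Naᵢ)].
10^(Vm/59.9) = 10^(-32.0/59.9) = 0.29226
So 0.29226·(Kᵢ + α·Naᵢ) = Kₒ + α·Naₒ → α = (0.29226·101.0 − 9.97) / (147.0 − 0.29226·20.2)
α = (29.52 − 9.97) / (147.0 − 5.904) = 19.55/141.1 = 0.1385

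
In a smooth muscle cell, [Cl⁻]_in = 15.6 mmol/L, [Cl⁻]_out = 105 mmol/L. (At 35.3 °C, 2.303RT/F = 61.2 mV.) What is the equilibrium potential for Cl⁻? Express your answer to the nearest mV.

E = (61.2/z) · log₁₀([Cl⁻]_out/[Cl⁻]_in) with z = -1.
For an anion, dividing by z = -1 reverses the sign.
= (61.2/-1) · log₁₀(105/15.6) = -61.20 · log₁₀(6.731)
= -61.20 · (0.8281) = -50.68 mV

-51 mV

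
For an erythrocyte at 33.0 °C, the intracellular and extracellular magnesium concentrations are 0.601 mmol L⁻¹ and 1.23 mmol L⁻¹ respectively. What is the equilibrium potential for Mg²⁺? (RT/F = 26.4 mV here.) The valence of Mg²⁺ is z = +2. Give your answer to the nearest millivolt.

E = (26.4/z) · ln([Mg²⁺]_out/[Mg²⁺]_in) with z = +2.
= (26.4/2) · ln(1.23/0.601) = 13.20 · ln(2.047)
= 13.20 · (0.7162) = 9.45 mV

9 mV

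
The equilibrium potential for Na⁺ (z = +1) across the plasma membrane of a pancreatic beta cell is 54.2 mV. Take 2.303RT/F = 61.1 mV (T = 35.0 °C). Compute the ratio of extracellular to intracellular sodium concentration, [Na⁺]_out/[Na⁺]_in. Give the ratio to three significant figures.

7.71

log₁₀([out]/[in]) = E·z/(61.1) = 54.2 × 1 / 61.1 = 0.8871
[out]/[in] = 10^(0.8871) = 7.71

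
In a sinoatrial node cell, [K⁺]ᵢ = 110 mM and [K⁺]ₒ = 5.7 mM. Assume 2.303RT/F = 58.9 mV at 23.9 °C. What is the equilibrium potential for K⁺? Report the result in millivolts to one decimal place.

E = (58.9/z) · log₁₀([K⁺]_out/[K⁺]_in) with z = +1.
= (58.9/1) · log₁₀(5.7/110) = 58.90 · log₁₀(0.05182)
= 58.90 · (-1.2855) = -75.72 mV

-75.7 mV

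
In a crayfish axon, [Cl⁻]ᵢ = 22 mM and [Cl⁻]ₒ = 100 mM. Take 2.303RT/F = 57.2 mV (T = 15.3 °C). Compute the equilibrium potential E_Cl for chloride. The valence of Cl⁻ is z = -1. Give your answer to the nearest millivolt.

-38 mV

E = (57.2/z) · log₁₀([Cl⁻]_out/[Cl⁻]_in) with z = -1.
For an anion, dividing by z = -1 reverses the sign.
= (57.2/-1) · log₁₀(100/22) = -57.20 · log₁₀(4.545)
= -57.20 · (0.6576) = -37.61 mV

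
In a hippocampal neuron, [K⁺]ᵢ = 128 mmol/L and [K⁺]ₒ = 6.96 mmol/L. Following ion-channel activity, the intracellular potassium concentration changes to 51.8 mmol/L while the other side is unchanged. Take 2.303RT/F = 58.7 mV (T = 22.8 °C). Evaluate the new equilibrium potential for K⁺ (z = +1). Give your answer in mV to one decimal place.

-51.2 mV

After the shift: [K⁺]_out = 6.96, [K⁺]_in = 51.8 mmol/L.
E_new = (58.7/1)·log₁₀(6.96/51.8) = 58.70 · (-0.8717) = -51.17 mV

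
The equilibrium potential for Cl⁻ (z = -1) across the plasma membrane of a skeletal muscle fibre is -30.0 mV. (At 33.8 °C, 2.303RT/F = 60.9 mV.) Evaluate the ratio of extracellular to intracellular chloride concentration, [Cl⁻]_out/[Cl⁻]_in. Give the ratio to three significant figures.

log₁₀([out]/[in]) = E·z/(60.9) = -30.0 × -1 / 60.9 = 0.4926
[out]/[in] = 10^(0.4926) = 3.109

3.11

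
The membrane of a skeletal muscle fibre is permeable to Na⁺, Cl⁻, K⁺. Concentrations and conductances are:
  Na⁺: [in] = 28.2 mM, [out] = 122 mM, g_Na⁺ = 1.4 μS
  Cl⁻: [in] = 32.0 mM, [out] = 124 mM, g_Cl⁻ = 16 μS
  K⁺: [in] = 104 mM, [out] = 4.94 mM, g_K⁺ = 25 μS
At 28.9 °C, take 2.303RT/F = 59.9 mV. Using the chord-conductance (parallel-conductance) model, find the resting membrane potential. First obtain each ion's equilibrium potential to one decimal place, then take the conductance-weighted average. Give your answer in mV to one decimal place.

-58.8 mV

E_Na⁺ = (59.9/1)·log₁₀(122/28.2) = 38.1 mV
E_Cl⁻ = (59.9/-1)·log₁₀(124/32.0) = -35.2 mV
E_K⁺ = (59.9/1)·log₁₀(4.94/104) = -79.3 mV
Vm = (Σ gᵢEᵢ)/(Σ gᵢ) = (1.4·38.1 + 16·-35.2 + 25·-79.3) / (1.4 + 16 + 25)
= -2492.36 / 42.4 = -58.78 mV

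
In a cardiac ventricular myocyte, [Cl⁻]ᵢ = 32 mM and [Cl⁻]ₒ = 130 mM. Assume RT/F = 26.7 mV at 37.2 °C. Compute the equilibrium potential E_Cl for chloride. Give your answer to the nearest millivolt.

-37 mV

E = (26.7/z) · ln([Cl⁻]_out/[Cl⁻]_in) with z = -1.
For an anion, dividing by z = -1 reverses the sign.
= (26.7/-1) · ln(130/32) = -26.70 · ln(4.062)
= -26.70 · (1.4018) = -37.43 mV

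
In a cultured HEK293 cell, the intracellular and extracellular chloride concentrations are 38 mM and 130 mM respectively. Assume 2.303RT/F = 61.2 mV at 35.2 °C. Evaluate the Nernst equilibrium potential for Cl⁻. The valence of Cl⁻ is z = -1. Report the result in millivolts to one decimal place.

E = (61.2/z) · log₁₀([Cl⁻]_out/[Cl⁻]_in) with z = -1.
For an anion, dividing by z = -1 reverses the sign.
= (61.2/-1) · log₁₀(130/38) = -61.20 · log₁₀(3.421)
= -61.20 · (0.5342) = -32.69 mV

-32.7 mV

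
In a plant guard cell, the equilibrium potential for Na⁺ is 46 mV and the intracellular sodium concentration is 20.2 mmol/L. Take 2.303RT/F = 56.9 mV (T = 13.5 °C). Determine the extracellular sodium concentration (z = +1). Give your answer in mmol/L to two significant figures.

Nernst: E = (56.9/1) · log₁₀([out]/[in]), so log₁₀([out]/[in]) = 46.0 × 1 / 56.9 = 0.8084.
[out]/[in] = 10^(0.8084) = 6.433.
[out] = 6.433 × 20.2 = 130 mmol/L.

130 mmol/L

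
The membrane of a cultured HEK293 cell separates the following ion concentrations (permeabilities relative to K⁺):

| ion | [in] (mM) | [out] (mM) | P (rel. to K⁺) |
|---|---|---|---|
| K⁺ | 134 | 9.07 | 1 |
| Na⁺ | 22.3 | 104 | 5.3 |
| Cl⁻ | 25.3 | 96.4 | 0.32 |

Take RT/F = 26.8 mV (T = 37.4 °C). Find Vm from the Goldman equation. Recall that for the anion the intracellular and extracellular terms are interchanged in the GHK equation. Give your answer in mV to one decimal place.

Vm = 26.8 · ln[(Σ P·[cation]ₒ + Σ P·[anion]ᵢ) / (Σ P·[cation]ᵢ + Σ P·[anion]ₒ)]
Numerator = 1×9.07 + 5.3×104 + 0.32×25.3 = 568.4
Denominator = 1×134 + 5.3×22.3 + 0.32×96.4 = 283
Vm = 26.8 · ln(2.0081) = 26.8 × (0.6972) = 18.68 mV

18.7 mV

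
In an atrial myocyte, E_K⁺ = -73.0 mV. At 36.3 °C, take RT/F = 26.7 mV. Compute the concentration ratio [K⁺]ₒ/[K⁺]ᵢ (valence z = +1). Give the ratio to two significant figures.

ln([out]/[in]) = E·z/(26.7) = -73.0 × 1 / 26.7 = -2.7341
[out]/[in] = e^(-2.7341) = 0.06495

0.065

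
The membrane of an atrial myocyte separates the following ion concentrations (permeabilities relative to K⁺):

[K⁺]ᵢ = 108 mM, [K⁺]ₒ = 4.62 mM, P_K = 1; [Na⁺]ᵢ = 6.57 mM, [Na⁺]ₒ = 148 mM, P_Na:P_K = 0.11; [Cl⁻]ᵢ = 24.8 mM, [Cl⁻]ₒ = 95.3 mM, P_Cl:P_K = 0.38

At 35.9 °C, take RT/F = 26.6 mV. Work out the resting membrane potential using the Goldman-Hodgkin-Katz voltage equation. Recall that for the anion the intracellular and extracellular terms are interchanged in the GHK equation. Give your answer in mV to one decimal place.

Vm = 26.6 · ln[(Σ P·[cation]ₒ + Σ P·[anion]ᵢ) / (Σ P·[cation]ᵢ + Σ P·[anion]ₒ)]
Numerator = 1×4.62 + 0.11×148 + 0.38×24.8 = 30.32
Denominator = 1×108 + 0.11×6.57 + 0.38×95.3 = 144.9
Vm = 26.6 · ln(0.20922) = 26.6 × (-1.5644) = -41.61 mV

-41.6 mV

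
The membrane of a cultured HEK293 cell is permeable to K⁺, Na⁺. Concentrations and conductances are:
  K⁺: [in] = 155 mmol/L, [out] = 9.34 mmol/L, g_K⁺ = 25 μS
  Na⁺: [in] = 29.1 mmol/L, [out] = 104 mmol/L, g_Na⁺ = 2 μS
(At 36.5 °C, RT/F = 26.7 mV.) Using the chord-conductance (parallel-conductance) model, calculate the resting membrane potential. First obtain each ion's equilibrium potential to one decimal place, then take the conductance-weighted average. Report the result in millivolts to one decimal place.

-66.9 mV

E_K⁺ = (26.7/1)·ln(9.34/155) = -75.0 mV
E_Na⁺ = (26.7/1)·ln(104/29.1) = 34.0 mV
Vm = (Σ gᵢEᵢ)/(Σ gᵢ) = (25·-75.0 + 2·34.0) / (25 + 2)
= -1807.00 / 27 = -66.93 mV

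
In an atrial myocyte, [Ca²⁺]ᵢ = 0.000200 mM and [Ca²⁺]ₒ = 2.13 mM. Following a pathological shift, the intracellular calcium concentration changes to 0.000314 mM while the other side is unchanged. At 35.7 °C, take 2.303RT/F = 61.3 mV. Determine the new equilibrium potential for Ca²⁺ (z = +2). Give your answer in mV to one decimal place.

After the shift: [Ca²⁺]_out = 2.13, [Ca²⁺]_in = 0.000314 mM.
E_new = (61.3/2)·log₁₀(2.13/0.000314) = 30.65 · (3.8314) = 117.43 mV

117.4 mV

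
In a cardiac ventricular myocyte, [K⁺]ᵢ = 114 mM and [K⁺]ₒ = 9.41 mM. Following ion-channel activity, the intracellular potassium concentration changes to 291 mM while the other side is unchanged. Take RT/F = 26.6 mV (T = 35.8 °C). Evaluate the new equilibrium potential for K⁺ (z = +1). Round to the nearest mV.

After the shift: [K⁺]_out = 9.41, [K⁺]_in = 291 mM.
E_new = (26.6/1)·ln(9.41/291) = 26.60 · (-3.4316) = -91.28 mV

-91 mV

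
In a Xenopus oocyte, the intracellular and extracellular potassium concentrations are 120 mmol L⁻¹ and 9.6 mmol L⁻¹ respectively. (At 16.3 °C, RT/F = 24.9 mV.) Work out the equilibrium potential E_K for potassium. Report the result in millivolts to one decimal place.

-62.9 mV

E = (24.9/z) · ln([K⁺]_out/[K⁺]_in) with z = +1.
= (24.9/1) · ln(9.6/120) = 24.90 · ln(0.08)
= 24.90 · (-2.5257) = -62.89 mV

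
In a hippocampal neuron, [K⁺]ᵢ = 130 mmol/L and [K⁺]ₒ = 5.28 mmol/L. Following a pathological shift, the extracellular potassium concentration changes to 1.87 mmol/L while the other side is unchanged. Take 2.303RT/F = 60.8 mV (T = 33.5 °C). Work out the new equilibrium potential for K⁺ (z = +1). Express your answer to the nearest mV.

After the shift: [K⁺]_out = 1.87, [K⁺]_in = 130 mmol/L.
E_new = (60.8/1)·log₁₀(1.87/130) = 60.80 · (-1.8421) = -112.00 mV

-112 mV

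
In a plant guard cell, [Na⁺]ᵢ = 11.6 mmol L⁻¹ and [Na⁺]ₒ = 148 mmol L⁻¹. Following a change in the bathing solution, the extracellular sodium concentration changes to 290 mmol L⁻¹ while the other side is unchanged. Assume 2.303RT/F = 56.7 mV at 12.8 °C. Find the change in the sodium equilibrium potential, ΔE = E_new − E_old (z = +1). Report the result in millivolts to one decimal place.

16.6 mV

E_old = (56.7/1)·log₁₀(148/11.6) = 62.70 mV
E_new = (56.7/1)·log₁₀(290/11.6) = 79.26 mV
ΔE = 79.26 − (62.70) = 16.56 mV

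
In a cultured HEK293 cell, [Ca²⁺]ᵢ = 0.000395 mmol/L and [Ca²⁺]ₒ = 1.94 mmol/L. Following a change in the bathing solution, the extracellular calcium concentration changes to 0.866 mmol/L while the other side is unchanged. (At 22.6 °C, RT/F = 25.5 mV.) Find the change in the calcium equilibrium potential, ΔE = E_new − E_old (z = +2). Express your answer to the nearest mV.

-10 mV

E_old = (25.5/2)·ln(1.94/0.000395) = 108.37 mV
E_new = (25.5/2)·ln(0.866/0.000395) = 98.08 mV
ΔE = 98.08 − (108.37) = -10.28 mV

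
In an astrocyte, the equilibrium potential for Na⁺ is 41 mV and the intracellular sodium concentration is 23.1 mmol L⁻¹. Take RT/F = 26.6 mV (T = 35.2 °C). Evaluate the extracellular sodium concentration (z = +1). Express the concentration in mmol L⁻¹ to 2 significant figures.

Nernst: E = (26.6/1) · ln([out]/[in]), so ln([out]/[in]) = 41.0 × 1 / 26.6 = 1.5414.
[out]/[in] = e^(1.5414) = 4.671.
[out] = 4.671 × 23.1 = 107.9 mmol L⁻¹.

110 mmol L⁻¹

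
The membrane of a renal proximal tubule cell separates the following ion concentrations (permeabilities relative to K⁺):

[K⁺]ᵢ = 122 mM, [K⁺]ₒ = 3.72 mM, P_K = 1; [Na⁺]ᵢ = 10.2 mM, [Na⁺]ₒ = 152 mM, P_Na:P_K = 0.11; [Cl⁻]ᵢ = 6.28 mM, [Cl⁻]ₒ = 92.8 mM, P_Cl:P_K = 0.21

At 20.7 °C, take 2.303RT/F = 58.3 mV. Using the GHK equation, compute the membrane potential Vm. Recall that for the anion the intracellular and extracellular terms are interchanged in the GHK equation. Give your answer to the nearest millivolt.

Vm = 58.3 · log₁₀[(Σ P·[cation]ₒ + Σ P·[anion]ᵢ) / (Σ P·[cation]ᵢ + Σ P·[anion]ₒ)]
Numerator = 1×3.72 + 0.11×152 + 0.21×6.28 = 21.76
Denominator = 1×122 + 0.11×10.2 + 0.21×92.8 = 142.6
Vm = 58.3 · log₁₀(0.15258) = 58.3 × (-0.8165) = -47.60 mV

-48 mV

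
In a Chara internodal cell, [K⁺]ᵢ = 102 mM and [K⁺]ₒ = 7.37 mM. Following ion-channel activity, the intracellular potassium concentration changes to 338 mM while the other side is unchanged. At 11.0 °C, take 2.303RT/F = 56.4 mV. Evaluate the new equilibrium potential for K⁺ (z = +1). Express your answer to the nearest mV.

After the shift: [K⁺]_out = 7.37, [K⁺]_in = 338 mM.
E_new = (56.4/1)·log₁₀(7.37/338) = 56.40 · (-1.6614) = -93.71 mV

-94 mV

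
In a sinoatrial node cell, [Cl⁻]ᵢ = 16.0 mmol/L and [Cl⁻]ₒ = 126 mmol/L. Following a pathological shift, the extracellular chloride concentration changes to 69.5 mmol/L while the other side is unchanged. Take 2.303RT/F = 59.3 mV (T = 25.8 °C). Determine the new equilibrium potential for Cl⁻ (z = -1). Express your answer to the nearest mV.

After the shift: [Cl⁻]_out = 69.5, [Cl⁻]_in = 16.0 mmol/L.
E_new = (59.3/-1)·log₁₀(69.5/16.0) = -59.30 · (0.6379) = -37.83 mV

-38 mV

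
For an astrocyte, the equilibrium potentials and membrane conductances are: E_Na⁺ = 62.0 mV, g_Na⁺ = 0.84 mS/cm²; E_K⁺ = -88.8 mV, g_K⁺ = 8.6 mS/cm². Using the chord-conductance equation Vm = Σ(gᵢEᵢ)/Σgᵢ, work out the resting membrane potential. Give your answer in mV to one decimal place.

Σ gᵢEᵢ = 0.84·(62.0) + 8.6·(-88.8) = -711.60
Σ gᵢ = 0.84 + 8.6 = 9.44
Vm = -711.60 / 9.44 = -75.38 mV

-75.4 mV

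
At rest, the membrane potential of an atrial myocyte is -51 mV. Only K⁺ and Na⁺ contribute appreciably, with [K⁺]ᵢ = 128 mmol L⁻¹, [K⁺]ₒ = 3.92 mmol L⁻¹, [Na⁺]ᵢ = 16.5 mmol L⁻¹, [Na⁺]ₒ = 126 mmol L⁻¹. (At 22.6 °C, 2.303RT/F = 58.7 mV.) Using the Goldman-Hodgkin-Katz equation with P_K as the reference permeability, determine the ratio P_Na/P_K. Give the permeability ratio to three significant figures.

0.108

Let α = P_Na/P_K. GHK: Vm = 58.7·log₁₀[(Kₒ + α·Naₒ)/(Kᵢ + α·Naᵢ)].
10^(Vm/58.7) = 10^(-51.0/58.7) = 0.13526
So 0.13526·(Kᵢ + α·Naᵢ) = Kₒ + α·Naₒ → α = (0.13526·128.0 − 3.92) / (126.0 − 0.13526·16.5)
α = (17.31 − 3.92) / (126.0 − 2.232) = 13.39/123.8 = 0.1082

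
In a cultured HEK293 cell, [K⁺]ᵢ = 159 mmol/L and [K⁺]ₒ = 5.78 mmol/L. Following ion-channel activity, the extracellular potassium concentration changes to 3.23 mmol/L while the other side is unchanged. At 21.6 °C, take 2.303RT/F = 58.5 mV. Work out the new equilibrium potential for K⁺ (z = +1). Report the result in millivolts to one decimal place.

After the shift: [K⁺]_out = 3.23, [K⁺]_in = 159 mmol/L.
E_new = (58.5/1)·log₁₀(3.23/159) = 58.50 · (-1.6922) = -98.99 mV

-99.0 mV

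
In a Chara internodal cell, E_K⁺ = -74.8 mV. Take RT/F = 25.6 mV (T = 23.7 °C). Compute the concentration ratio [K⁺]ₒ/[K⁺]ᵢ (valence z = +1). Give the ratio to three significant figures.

ln([out]/[in]) = E·z/(25.6) = -74.8 × 1 / 25.6 = -2.9219
[out]/[in] = e^(-2.9219) = 0.05383

0.0538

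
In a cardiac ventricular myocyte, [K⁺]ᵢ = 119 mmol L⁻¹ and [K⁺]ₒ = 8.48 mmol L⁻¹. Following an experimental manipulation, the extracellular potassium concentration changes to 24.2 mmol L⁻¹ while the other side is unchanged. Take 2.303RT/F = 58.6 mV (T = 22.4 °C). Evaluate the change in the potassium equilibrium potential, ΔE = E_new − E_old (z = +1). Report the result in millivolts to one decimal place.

26.7 mV

E_old = (58.6/1)·log₁₀(8.48/119) = -67.22 mV
E_new = (58.6/1)·log₁₀(24.2/119) = -40.54 mV
ΔE = -40.54 − (-67.22) = 26.69 mV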